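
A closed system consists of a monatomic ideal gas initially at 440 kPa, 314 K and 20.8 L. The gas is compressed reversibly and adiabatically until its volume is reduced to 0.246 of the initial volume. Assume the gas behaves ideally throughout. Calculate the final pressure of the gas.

4560 kPa

Adiabatic: TV^(γ−1) = const ⇒ T₂ = 314×(4.07)^0.667 = 800 K; PV^γ = const ⇒ P₂ = 4560 kPa.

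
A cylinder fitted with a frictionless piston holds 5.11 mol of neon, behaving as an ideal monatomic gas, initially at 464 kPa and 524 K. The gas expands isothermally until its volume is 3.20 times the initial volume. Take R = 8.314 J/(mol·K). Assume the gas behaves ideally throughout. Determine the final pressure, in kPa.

V₁ = nRT₁/P₁ = 5.11×8.314×524/464 = 48.0 L.
Isothermal: T stays 524 K; PV = const ⇒ V₂ = 154 L, P₂ = 145 kPa.

145 kPa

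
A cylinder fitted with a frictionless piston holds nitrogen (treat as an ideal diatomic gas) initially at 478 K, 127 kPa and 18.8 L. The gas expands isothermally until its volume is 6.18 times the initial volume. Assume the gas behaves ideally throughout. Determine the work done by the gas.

n = P₁V₁/(RT₁) = 127×18.8/(8.314×478) = 0.601 mol.
Isothermal: T stays 478 K; PV = const ⇒ V₂ = 116 L, P₂ = 20.6 kPa.
W = nRT ln(V₂/V₁) = 0.601×8.314×478×ln(6.18) = 4350 J.

4350 J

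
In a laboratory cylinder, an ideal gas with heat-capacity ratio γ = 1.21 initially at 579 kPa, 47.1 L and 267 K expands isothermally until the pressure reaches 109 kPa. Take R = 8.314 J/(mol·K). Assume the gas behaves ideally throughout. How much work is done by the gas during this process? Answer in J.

45500 J

n = P₁V₁/(RT₁) = 579×47.1/(8.314×267) = 12.3 mol.
Isothermal: T stays 267 K; PV = const ⇒ V₂ = 250 L, P₂ = 109 kPa.
W = nRT ln(V₂/V₁) = 12.3×8.314×267×ln(5.31) = 45500 J.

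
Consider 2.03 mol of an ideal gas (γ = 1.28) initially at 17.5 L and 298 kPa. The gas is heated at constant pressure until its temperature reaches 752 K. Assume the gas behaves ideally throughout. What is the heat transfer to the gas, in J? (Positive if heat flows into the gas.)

T₁ = P₁V₁/(nR) = 298×17.5/(2.03×8.314) = 309 K.
Isobaric: P stays 298 kPa; V/T = const ⇒ T₂ = 752 K, V₂ = 42.6 L.
W = PΔV = 298×(42.6−17.5) kPa·L = 7480 J.
ΔU = nCvΔT = 2.03×29.7×(752−309) = 26700 J.
Q = ΔU + W = nCpΔT = 34200 J.

34200 J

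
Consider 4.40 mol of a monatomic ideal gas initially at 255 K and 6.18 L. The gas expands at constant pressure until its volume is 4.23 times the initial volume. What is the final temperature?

P₁ = nRT₁/V₁ = 4.40×8.314×255/6.18 = 1510 kPa.
Isobaric: P stays 1510 kPa; V/T = const ⇒ T₂ = 1080 K, V₂ = 26.1 L.

1080 K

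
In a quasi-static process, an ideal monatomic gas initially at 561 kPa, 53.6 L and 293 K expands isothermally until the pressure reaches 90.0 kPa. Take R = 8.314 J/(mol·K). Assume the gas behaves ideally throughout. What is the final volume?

Isothermal: T stays 293 K; PV = const ⇒ V₂ = 334 L, P₂ = 90.0 kPa.

334 L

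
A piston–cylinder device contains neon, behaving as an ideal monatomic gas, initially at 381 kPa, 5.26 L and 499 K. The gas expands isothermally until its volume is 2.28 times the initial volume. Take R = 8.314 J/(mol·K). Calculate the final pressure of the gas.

167 kPa

Isothermal: T stays 499 K; PV = const ⇒ V₂ = 12.0 L, P₂ = 167 kPa.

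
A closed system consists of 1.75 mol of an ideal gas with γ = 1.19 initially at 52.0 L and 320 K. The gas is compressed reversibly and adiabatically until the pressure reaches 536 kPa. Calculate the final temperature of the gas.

P₁ = nRT₁/V₁ = 1.75×8.314×320/52.0 = 89.5 kPa.
Adiabatic: T₂/T₁ = (P₂/P₁)^((γ−1)/γ) ⇒ T₂ = 320×(5.99)^0.160 = 426 K; V₂ = 11.6 L.

426 K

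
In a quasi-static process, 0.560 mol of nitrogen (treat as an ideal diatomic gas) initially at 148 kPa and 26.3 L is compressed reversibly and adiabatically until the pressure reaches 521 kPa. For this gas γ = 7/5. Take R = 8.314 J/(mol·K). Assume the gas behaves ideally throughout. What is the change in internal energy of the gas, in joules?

4210 J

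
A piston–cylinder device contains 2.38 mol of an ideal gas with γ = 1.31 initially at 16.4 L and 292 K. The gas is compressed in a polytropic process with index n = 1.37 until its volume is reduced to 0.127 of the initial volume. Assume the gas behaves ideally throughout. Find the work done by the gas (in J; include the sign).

P₁ = nRT₁/V₁ = 2.38×8.314×292/16.4 = 352 kPa.
Polytropic n=1.37: T₂ = T₁(V₁/V₂)^(n−1) = 292×(7.87)^0.37 = 627 K; P₂ = P₁(V₁/V₂)^n = 5950 kPa.
W = (P₁V₁−P₂V₂)/(n−1) = (352×16.4−5950×2.08)/0.37 = -17900 J.

-17900 J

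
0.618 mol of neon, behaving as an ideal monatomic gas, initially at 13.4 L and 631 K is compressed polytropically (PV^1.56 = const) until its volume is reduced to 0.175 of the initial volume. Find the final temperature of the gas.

1670 K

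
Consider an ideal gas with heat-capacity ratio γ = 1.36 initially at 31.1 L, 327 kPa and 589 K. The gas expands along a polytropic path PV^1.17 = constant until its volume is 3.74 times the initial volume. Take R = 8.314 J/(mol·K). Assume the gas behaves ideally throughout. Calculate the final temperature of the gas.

471 K

Polytropic n=1.17: T₂ = T₁(V₁/V₂)^(n−1) = 589×(0.267)^0.17 = 471 K; P₂ = P₁(V₁/V₂)^n = 69.9 kPa.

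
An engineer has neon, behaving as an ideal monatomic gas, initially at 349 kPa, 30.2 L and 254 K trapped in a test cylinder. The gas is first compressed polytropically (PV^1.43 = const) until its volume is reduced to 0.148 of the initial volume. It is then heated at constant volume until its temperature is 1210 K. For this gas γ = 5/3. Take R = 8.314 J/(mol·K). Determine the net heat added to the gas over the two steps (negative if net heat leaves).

n = P₁V₁/(RT₁) = 349×30.2/(8.314×254) = 4.99 mol.
Step 1 — Polytropic n=1.43: T₂ = T₁(V₁/V₂)^(n−1) = 254×(6.76)^0.43 = 578 K; P₂ = P₁(V₁/V₂)^n = 5360 kPa.
W = (P₁V₁−P₂V₂)/(n−1) = (349×30.2−5360×4.47)/0.43 = -31200 J.
ΔU = nCvΔT = 4.99×12.5×(578−254) = 20100 J.
Q = ΔU + W = -11100 J.
State after step 1: P = 5360 kPa, V = 4.47 L, T = 578 K.
Step 2 — Isochoric: V stays 4.47 L; P/T = const ⇒ T₂ = 1210 K, P₂ = 11200 kPa.
W = 0 (no volume change).
ΔU = nCvΔT = 4.99×12.5×(1210−578) = 39400 J.
Q = ΔU = 39400 J.
Net over both steps: W = -31200 J, Q = 28300 J, ΔU = 59500 J.

28300 J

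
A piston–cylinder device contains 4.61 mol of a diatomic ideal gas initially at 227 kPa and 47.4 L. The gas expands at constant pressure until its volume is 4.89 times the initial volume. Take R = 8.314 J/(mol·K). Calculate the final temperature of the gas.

T₁ = P₁V₁/(nR) = 227×47.4/(4.61×8.314) = 281 K.
Isobaric: P stays 227 kPa; V/T = const ⇒ T₂ = 1370 K, V₂ = 232 L.

1370 K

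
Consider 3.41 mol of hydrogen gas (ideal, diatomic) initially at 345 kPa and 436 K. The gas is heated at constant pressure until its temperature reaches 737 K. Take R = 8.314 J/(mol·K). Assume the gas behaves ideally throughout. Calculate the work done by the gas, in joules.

V₁ = nRT₁/P₁ = 3.41×8.314×436/345 = 35.8 L.
Isobaric: P stays 345 kPa; V/T = const ⇒ T₂ = 737 K, V₂ = 60.6 L.
W = PΔV = 345×(60.6−35.8) kPa·L = 8530 J.

8530 J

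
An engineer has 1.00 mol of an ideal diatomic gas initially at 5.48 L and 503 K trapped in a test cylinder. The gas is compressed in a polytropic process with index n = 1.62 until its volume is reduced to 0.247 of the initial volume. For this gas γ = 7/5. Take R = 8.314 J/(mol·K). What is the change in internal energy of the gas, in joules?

14400 J

P₁ = nRT₁/V₁ = 1.00×8.314×503/5.48 = 763 kPa.
Polytropic n=1.62: T₂ = T₁(V₁/V₂)^(n−1) = 503×(4.05)^0.62 = 1200 K; P₂ = P₁(V₁/V₂)^n = 7350 kPa.
For an ideal gas ΔU = nCvΔT with Cv = (5/2)R = 20.8 J/(mol·K).
ΔU = 1.00×20.8×(1200−503) = 14400 J.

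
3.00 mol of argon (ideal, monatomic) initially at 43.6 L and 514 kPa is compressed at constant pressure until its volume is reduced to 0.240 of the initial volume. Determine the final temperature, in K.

216 K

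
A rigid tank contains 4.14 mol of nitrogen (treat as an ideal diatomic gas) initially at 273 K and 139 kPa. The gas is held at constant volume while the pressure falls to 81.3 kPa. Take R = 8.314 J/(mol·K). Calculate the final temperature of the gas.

160 K

V₁ = nRT₁/P₁ = 4.14×8.314×273/139 = 67.6 L.
Isochoric: V stays 67.6 L; P/T = const ⇒ T₂ = 160 K, P₂ = 81.3 kPa.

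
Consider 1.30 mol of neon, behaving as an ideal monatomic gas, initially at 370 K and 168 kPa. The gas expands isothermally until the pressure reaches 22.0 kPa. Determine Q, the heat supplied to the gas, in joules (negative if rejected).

V₁ = nRT₁/P₁ = 1.30×8.314×370/168 = 23.8 L.
Isothermal: T stays 370 K; PV = const ⇒ V₂ = 182 L, P₂ = 22.0 kPa.
ΔU = 0 (ideal gas, T constant).
W = nRT ln(V₂/V₁) = 1.30×8.314×370×ln(7.64) = 8130 J.
Q = ΔU + W = 8130 J.

8130 J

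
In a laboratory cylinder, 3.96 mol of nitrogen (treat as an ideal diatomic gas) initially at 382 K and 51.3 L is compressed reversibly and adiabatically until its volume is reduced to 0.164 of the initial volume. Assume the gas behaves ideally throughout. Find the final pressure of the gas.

3080 kPa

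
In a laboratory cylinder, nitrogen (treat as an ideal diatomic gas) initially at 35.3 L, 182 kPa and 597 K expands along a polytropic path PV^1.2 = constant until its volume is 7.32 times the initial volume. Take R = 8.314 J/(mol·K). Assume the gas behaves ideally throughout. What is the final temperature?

Polytropic n=1.2: T₂ = T₁(V₁/V₂)^(n−1) = 597×(0.137)^0.20 = 401 K; P₂ = P₁(V₁/V₂)^n = 16.7 kPa.

401 K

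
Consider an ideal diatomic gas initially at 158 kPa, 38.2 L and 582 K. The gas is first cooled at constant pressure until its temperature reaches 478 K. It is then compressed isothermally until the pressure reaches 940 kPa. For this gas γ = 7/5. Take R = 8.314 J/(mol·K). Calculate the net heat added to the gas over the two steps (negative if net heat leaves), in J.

-12600 J

n = P₁V₁/(RT₁) = 158×38.2/(8.314×582) = 1.25 mol.
Step 1 — Isobaric: P stays 158 kPa; V/T = const ⇒ T₂ = 478 K, V₂ = 31.4 L.
W = PΔV = 158×(31.4−38.2) kPa·L = -1080 J.
ΔU = nCvΔT = 1.25×20.8×(478−582) = -2700 J.
Q = ΔU + W = nCpΔT = -3770 J.
State after step 1: P = 158 kPa, V = 31.4 L, T = 478 K.
Step 2 — Isothermal: T stays 478 K; PV = const ⇒ V₂ = 5.27 L, P₂ = 940 kPa.
ΔU = 0 (ideal gas, T constant).
W = nRT ln(V₂/V₁) = 1.25×8.314×478×ln(0.168) = -8840 J.
Q = ΔU + W = -8840 J.
Net over both steps: W = -9920 J, Q = -12600 J, ΔU = -2700 J.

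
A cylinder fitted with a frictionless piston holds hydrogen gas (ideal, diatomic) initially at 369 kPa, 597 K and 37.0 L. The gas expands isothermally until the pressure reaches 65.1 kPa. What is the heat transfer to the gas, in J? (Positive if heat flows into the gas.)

23700 J

n = P₁V₁/(RT₁) = 369×37.0/(8.314×597) = 2.75 mol.
Isothermal: T stays 597 K; PV = const ⇒ V₂ = 210 L, P₂ = 65.1 kPa.
ΔU = 0 (ideal gas, T constant).
W = nRT ln(V₂/V₁) = 2.75×8.314×597×ln(5.67) = 23700 J.
Q = ΔU + W = 23700 J.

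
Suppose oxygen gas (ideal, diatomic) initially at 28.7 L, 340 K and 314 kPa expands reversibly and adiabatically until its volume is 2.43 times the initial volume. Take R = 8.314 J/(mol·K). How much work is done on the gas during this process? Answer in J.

-6730 J

n = P₁V₁/(RT₁) = 314×28.7/(8.314×340) = 3.19 mol.
Adiabatic: TV^(γ−1) = const ⇒ T₂ = 340×(0.412)^0.400 = 238 K; PV^γ = const ⇒ P₂ = 90.6 kPa.
ΔU = nCvΔT = 3.19×20.8×(238−340) = -6730 J.
Q = 0 for an adiabatic process, so W = −ΔU = 6730 J.
Work done on the gas = −W_by = -6730 J.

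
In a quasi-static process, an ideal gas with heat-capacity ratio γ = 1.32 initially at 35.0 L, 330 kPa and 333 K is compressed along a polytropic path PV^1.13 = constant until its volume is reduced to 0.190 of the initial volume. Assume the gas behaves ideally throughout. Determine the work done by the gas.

n = P₁V₁/(RT₁) = 330×35.0/(8.314×333) = 4.17 mol.
Polytropic n=1.13: T₂ = T₁(V₁/V₂)^(n−1) = 333×(5.26)^0.13 = 413 K; P₂ = P₁(V₁/V₂)^n = 2160 kPa.
W = (P₁V₁−P₂V₂)/(n−1) = (330×35.0−2160×6.65)/0.13 = -21400 J.

-21400 J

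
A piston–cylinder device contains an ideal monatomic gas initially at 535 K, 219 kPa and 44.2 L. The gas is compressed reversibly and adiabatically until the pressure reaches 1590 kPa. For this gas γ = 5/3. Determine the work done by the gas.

-17600 J

n = P₁V₁/(RT₁) = 219×44.2/(8.314×535) = 2.18 mol.
Adiabatic: T₂/T₁ = (P₂/P₁)^((γ−1)/γ) ⇒ T₂ = 535×(7.26)^0.400 = 1180 K; V₂ = 13.5 L.
ΔU = nCvΔT = 2.18×12.5×(1180−535) = 17600 J.
Q = 0 for an adiabatic process, so W = −ΔU = -17600 J.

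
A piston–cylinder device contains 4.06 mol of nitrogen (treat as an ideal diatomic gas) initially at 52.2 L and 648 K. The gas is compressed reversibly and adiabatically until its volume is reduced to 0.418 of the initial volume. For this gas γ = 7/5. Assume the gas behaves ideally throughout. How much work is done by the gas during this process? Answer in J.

P₁ = nRT₁/V₁ = 4.06×8.314×648/52.2 = 419 kPa.
Adiabatic: TV^(γ−1) = const ⇒ T₂ = 648×(2.39)^0.400 = 919 K; PV^γ = const ⇒ P₂ = 1420 kPa.
ΔU = nCvΔT = 4.06×20.8×(919−648) = 22800 J.
Q = 0 for an adiabatic process, so W = −ΔU = -22800 J.

-22800 J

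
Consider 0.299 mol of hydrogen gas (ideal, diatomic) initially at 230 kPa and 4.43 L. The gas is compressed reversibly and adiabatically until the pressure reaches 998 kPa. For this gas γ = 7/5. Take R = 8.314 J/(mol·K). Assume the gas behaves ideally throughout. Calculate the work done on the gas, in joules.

T₁ = P₁V₁/(nR) = 230×4.43/(0.299×8.314) = 410 K.
Adiabatic: T₂/T₁ = (P₂/P₁)^((γ−1)/γ) ⇒ T₂ = 410×(4.34)^0.286 = 623 K; V₂ = 1.55 L.
ΔU = nCvΔT = 0.299×20.8×(623−410) = 1330 J.
Q = 0 for an adiabatic process, so W = −ΔU = -1330 J.
Work done on the gas = −W_by = 1330 J.

1330 J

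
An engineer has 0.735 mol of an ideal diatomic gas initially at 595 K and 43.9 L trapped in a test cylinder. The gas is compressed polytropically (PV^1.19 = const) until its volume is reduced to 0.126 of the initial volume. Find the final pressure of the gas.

P₁ = nRT₁/V₁ = 0.735×8.314×595/43.9 = 82.8 kPa.
Polytropic n=1.19: T₂ = T₁(V₁/V₂)^(n−1) = 595×(7.94)^0.19 = 882 K; P₂ = P₁(V₁/V₂)^n = 974 kPa.

974 kPa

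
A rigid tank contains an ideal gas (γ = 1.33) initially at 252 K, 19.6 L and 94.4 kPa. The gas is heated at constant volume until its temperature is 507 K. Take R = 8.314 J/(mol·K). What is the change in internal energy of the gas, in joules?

5670 J

n = P₁V₁/(RT₁) = 94.4×19.6/(8.314×252) = 0.883 mol.
Isochoric: V stays 19.6 L; P/T = const ⇒ T₂ = 507 K, P₂ = 190 kPa.
For an ideal gas ΔU = nCvΔT with Cv = R/(γ−1) = 25.2 J/(mol·K).
ΔU = 0.883×25.2×(507−252) = 5670 J.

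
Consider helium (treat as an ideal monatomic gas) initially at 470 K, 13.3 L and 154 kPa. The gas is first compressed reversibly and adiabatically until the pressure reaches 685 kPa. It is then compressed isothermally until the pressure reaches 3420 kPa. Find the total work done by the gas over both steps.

n = P₁V₁/(RT₁) = 154×13.3/(8.314×470) = 0.524 mol.
Step 1 — Adiabatic: T₂/T₁ = (P₂/P₁)^((γ−1)/γ) ⇒ T₂ = 470×(4.45)^0.400 = 854 K; V₂ = 5.43 L.
ΔU = nCvΔT = 0.524×12.5×(854−470) = 2510 J.
Q = 0 for an adiabatic process, so W = −ΔU = -2510 J.
State after step 1: P = 685 kPa, V = 5.43 L, T = 854 K.
Step 2 — Isothermal: T stays 854 K; PV = const ⇒ V₂ = 1.09 L, P₂ = 3420 kPa.
ΔU = 0 (ideal gas, T constant).
W = nRT ln(V₂/V₁) = 0.524×8.314×854×ln(0.200) = -5980 J.
Q = ΔU + W = -5980 J.
Net over both steps: W = -8490 J, Q = -5980 J, ΔU = 2510 J.

-8490 J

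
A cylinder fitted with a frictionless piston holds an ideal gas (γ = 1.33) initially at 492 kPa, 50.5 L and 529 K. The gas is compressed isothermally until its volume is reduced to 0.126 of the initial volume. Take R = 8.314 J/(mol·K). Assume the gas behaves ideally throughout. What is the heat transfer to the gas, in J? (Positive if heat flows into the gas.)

-51500 J

n = P₁V₁/(RT₁) = 492×50.5/(8.314×529) = 5.65 mol.
Isothermal: T stays 529 K; PV = const ⇒ V₂ = 6.36 L, P₂ = 3900 kPa.
ΔU = 0 (ideal gas, T constant).
W = nRT ln(V₂/V₁) = 5.65×8.314×529×ln(0.126) = -51500 J.
Q = ΔU + W = -51500 J.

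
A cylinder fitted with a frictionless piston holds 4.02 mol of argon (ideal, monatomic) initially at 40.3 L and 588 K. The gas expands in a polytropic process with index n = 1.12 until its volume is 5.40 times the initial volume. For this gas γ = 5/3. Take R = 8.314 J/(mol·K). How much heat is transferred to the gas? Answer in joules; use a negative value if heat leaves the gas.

24600 J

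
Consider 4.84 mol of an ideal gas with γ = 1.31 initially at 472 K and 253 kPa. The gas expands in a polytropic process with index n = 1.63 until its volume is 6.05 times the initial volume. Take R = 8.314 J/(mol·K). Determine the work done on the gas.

V₁ = nRT₁/P₁ = 4.84×8.314×472/253 = 75.1 L.
Polytropic n=1.63: T₂ = T₁(V₁/V₂)^(n−1) = 472×(0.165)^0.63 = 152 K; P₂ = P₁(V₁/V₂)^n = 13.5 kPa.
W = (P₁V₁−P₂V₂)/(n−1) = (253×75.1−13.5×454)/0.63 = 20400 J.
Work done on the gas = −W_by = -20400 J.

-20400 J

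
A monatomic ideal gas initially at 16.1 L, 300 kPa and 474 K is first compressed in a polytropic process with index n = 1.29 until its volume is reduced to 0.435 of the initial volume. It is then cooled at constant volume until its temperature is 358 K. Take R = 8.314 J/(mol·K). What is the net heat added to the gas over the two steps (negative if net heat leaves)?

-6320 J

n = P₁V₁/(RT₁) = 300×16.1/(8.314×474) = 1.23 mol.
Step 1 — Polytropic n=1.29: T₂ = T₁(V₁/V₂)^(n−1) = 474×(2.30)^0.29 = 603 K; P₂ = P₁(V₁/V₂)^n = 878 kPa.
W = (P₁V₁−P₂V₂)/(n−1) = (300×16.1−878×7.00)/0.29 = -4550 J.
ΔU = nCvΔT = 1.23×12.5×(603−474) = 1980 J.
Q = ΔU + W = -2570 J.
State after step 1: P = 878 kPa, V = 7.00 L, T = 603 K.
Step 2 — Isochoric: V stays 7.00 L; P/T = const ⇒ T₂ = 358 K, P₂ = 521 kPa.
W = 0 (no volume change).
ΔU = nCvΔT = 1.23×12.5×(358−603) = -3750 J.
Q = ΔU = -3750 J.
Net over both steps: W = -4550 J, Q = -6320 J, ΔU = -1770 J.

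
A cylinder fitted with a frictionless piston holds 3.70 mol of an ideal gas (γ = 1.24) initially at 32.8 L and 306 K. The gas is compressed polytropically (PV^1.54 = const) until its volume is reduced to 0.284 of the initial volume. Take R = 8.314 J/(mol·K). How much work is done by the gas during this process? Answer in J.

P₁ = nRT₁/V₁ = 3.70×8.314×306/32.8 = 287 kPa.
Polytropic n=1.54: T₂ = T₁(V₁/V₂)^(n−1) = 306×(3.52)^0.54 = 604 K; P₂ = P₁(V₁/V₂)^n = 1990 kPa.
W = (P₁V₁−P₂V₂)/(n−1) = (287×32.8−1990×9.32)/0.54 = -17000 J.

-17000 J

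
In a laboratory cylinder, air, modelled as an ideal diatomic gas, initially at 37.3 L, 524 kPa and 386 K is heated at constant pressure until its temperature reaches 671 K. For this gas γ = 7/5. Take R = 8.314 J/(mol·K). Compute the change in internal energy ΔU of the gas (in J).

36100 J

n = P₁V₁/(RT₁) = 524×37.3/(8.314×386) = 6.09 mol.
Isobaric: P stays 524 kPa; V/T = const ⇒ T₂ = 671 K, V₂ = 64.8 L.
For an ideal gas ΔU = nCvΔT with Cv = (5/2)R = 20.8 J/(mol·K).
ΔU = 6.09×20.8×(671−386) = 36100 J.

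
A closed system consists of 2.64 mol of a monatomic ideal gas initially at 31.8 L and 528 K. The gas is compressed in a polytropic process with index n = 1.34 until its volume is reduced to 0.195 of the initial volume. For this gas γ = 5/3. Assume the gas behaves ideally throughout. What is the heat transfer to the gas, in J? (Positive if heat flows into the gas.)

-12400 J

P₁ = nRT₁/V₁ = 2.64×8.314×528/31.8 = 364 kPa.
Polytropic n=1.34: T₂ = T₁(V₁/V₂)^(n−1) = 528×(5.13)^0.34 = 920 K; P₂ = P₁(V₁/V₂)^n = 3260 kPa.
W = (P₁V₁−P₂V₂)/(n−1) = (364×31.8−3260×6.20)/0.34 = -25300 J.
ΔU = nCvΔT = 2.64×12.5×(920−528) = 12900 J.
Q = ΔU + W = -12400 J.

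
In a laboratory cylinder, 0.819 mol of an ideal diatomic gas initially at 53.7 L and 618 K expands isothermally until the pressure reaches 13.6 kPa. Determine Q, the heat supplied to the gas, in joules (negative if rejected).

P₁ = nRT₁/V₁ = 0.819×8.314×618/53.7 = 78.4 kPa.
Isothermal: T stays 618 K; PV = const ⇒ V₂ = 309 L, P₂ = 13.6 kPa.
ΔU = 0 (ideal gas, T constant).
W = nRT ln(V₂/V₁) = 0.819×8.314×618×ln(5.76) = 7370 J.
Q = ΔU + W = 7370 J.

7370 J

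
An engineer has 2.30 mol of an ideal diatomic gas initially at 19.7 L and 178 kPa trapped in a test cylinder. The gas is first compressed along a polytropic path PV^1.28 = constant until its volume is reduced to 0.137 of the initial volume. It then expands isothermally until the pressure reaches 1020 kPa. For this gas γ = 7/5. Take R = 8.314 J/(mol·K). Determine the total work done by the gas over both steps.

T₁ = P₁V₁/(nR) = 178×19.7/(2.30×8.314) = 183 K.
Step 1 — Polytropic n=1.28: T₂ = T₁(V₁/V₂)^(n−1) = 183×(7.30)^0.28 = 320 K; P₂ = P₁(V₁/V₂)^n = 2270 kPa.
W = (P₁V₁−P₂V₂)/(n−1) = (178×19.7−2270×2.70)/0.28 = -9330 J.
ΔU = nCvΔT = 2.30×20.8×(320−183) = 6530 J.
Q = ΔU + W = -2800 J.
State after step 1: P = 2270 kPa, V = 2.70 L, T = 320 K.
Step 2 — Isothermal: T stays 320 K; PV = const ⇒ V₂ = 6.00 L, P₂ = 1020 kPa.
ΔU = 0 (ideal gas, T constant).
W = nRT ln(V₂/V₁) = 2.30×8.314×320×ln(2.22) = 4890 J.
Q = ΔU + W = 4890 J.
Net over both steps: W = -4440 J, Q = 2090 J, ΔU = 6530 J.

-4440 J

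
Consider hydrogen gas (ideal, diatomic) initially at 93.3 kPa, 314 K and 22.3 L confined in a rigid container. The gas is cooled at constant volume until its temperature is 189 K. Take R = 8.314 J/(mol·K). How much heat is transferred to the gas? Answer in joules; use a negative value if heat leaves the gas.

-2070 J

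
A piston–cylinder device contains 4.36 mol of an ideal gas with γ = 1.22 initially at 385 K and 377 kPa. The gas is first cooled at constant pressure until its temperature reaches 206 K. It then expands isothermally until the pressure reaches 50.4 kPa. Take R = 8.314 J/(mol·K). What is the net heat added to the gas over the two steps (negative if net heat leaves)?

V₁ = nRT₁/P₁ = 4.36×8.314×385/377 = 37.0 L.
Step 1 — Isobaric: P stays 377 kPa; V/T = const ⇒ T₂ = 206 K, V₂ = 19.8 L.
W = PΔV = 377×(19.8−37.0) kPa·L = -6490 J.
ΔU = nCvΔT = 4.36×37.8×(206−385) = -29500 J.
Q = ΔU + W = nCpΔT = -36000 J.
State after step 1: P = 377 kPa, V = 19.8 L, T = 206 K.
Step 2 — Isothermal: T stays 206 K; PV = const ⇒ V₂ = 148 L, P₂ = 50.4 kPa.
ΔU = 0 (ideal gas, T constant).
W = nRT ln(V₂/V₁) = 4.36×8.314×206×ln(7.48) = 15000 J.
Q = ΔU + W = 15000 J.
Net over both steps: W = 8540 J, Q = -21000 J, ΔU = -29500 J.

-21000 J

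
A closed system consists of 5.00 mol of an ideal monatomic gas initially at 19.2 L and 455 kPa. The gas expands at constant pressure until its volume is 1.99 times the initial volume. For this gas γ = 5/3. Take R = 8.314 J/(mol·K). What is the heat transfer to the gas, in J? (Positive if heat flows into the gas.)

T₁ = P₁V₁/(nR) = 455×19.2/(5.00×8.314) = 210 K.
Isobaric: P stays 455 kPa; V/T = const ⇒ T₂ = 418 K, V₂ = 38.2 L.
W = PΔV = 455×(38.2−19.2) kPa·L = 8650 J.
ΔU = nCvΔT = 5.00×12.5×(418−210) = 13000 J.
Q = ΔU + W = nCpΔT = 21600 J.

21600 J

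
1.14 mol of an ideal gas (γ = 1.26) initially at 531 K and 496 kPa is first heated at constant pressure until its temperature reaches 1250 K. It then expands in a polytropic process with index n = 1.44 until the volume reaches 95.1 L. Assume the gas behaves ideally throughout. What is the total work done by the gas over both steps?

V₁ = nRT₁/P₁ = 1.14×8.314×531/496 = 10.1 L.
Step 1 — Isobaric: P stays 496 kPa; V/T = const ⇒ T₂ = 1250 K, V₂ = 23.9 L.
W = PΔV = 496×(23.9−10.1) kPa·L = 6810 J.
ΔU = nCvΔT = 1.14×32.0×(1250−531) = 26200 J.
Q = ΔU + W = nCpΔT = 33000 J.
State after step 1: P = 496 kPa, V = 23.9 L, T = 1250 K.
Step 2 — Polytropic n=1.44: T₂ = T₁(V₁/V₂)^(n−1) = 1250×(0.251)^0.44 = 681 K; P₂ = P₁(V₁/V₂)^n = 67.8 kPa.
W = (P₁V₁−P₂V₂)/(n−1) = (496×23.9−67.8×95.1)/0.44 = 12300 J.
ΔU = nCvΔT = 1.14×32.0×(681−1250) = -20800 J.
Q = ΔU + W = -8490 J.
Net over both steps: W = 19100 J, Q = 24500 J, ΔU = 5450 J.

19100 J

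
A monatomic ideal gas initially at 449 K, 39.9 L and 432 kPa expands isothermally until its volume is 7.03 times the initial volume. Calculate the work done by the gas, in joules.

n = P₁V₁/(RT₁) = 432×39.9/(8.314×449) = 4.62 mol.
Isothermal: T stays 449 K; PV = const ⇒ V₂ = 280 L, P₂ = 61.5 kPa.
W = nRT ln(V₂/V₁) = 4.62×8.314×449×ln(7.03) = 33600 J.

33600 J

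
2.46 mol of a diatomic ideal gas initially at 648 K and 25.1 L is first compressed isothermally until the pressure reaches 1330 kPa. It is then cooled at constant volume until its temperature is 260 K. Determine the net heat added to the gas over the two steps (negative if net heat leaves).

P₁ = nRT₁/V₁ = 2.46×8.314×648/25.1 = 528 kPa.
Step 1 — Isothermal: T stays 648 K; PV = const ⇒ V₂ = 9.96 L, P₂ = 1330 kPa.
ΔU = 0 (ideal gas, T constant).
W = nRT ln(V₂/V₁) = 2.46×8.314×648×ln(0.397) = -12200 J.
Q = ΔU + W = -12200 J.
State after step 1: P = 1330 kPa, V = 9.96 L, T = 648 K.
Step 2 — Isochoric: V stays 9.96 L; P/T = const ⇒ T₂ = 260 K, P₂ = 534 kPa.
W = 0 (no volume change).
ΔU = nCvΔT = 2.46×20.8×(260−648) = -19800 J.
Q = ΔU = -19800 J.
Net over both steps: W = -12200 J, Q = -32100 J, ΔU = -19800 J.

-32100 J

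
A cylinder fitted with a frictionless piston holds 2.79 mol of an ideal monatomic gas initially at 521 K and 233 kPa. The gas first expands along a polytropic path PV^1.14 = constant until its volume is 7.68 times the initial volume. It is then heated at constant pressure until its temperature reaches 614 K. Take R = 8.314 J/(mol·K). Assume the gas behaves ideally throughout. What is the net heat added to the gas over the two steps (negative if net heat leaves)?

V₁ = nRT₁/P₁ = 2.79×8.314×521/233 = 51.9 L.
Step 1 — Polytropic n=1.14: T₂ = T₁(V₁/V₂)^(n−1) = 521×(0.130)^0.14 = 392 K; P₂ = P₁(V₁/V₂)^n = 22.8 kPa.
W = (P₁V₁−P₂V₂)/(n−1) = (233×51.9−22.8×398)/0.14 = 21400 J.
ΔU = nCvΔT = 2.79×12.5×(392−521) = -4500 J.
Q = ΔU + W = 16900 J.
State after step 1: P = 22.8 kPa, V = 398 L, T = 392 K.
Step 2 — Isobaric: P stays 22.8 kPa; V/T = const ⇒ T₂ = 614 K, V₂ = 625 L.
W = PΔV = 22.8×(625−398) kPa·L = 5160 J.
ΔU = nCvΔT = 2.79×12.5×(614−392) = 7740 J.
Q = ΔU + W = nCpΔT = 12900 J.
Net over both steps: W = 26600 J, Q = 29800 J, ΔU = 3240 J.

29800 J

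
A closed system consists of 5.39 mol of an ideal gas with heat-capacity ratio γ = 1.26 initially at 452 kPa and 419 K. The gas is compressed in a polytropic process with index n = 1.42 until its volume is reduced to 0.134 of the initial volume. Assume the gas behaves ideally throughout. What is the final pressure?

7850 kPa

V₁ = nRT₁/P₁ = 5.39×8.314×419/452 = 41.5 L.
Polytropic n=1.42: T₂ = T₁(V₁/V₂)^(n−1) = 419×(7.46)^0.42 = 975 K; P₂ = P₁(V₁/V₂)^n = 7850 kPa.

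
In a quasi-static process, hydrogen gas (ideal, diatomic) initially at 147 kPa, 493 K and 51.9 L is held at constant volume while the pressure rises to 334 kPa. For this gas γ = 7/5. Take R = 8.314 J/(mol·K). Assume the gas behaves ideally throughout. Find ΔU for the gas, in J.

24300 J

n = P₁V₁/(RT₁) = 147×51.9/(8.314×493) = 1.86 mol.
Isochoric: V stays 51.9 L; P/T = const ⇒ T₂ = 1120 K, P₂ = 334 kPa.
For an ideal gas ΔU = nCvΔT with Cv = (5/2)R = 20.8 J/(mol·K).
ΔU = 1.86×20.8×(1120−493) = 24300 J.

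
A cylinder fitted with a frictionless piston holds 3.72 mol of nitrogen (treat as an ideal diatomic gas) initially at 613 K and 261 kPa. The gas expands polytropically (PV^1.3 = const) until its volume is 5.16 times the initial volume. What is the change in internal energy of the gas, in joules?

V₁ = nRT₁/P₁ = 3.72×8.314×613/261 = 72.6 L.
Polytropic n=1.3: T₂ = T₁(V₁/V₂)^(n−1) = 613×(0.194)^0.30 = 375 K; P₂ = P₁(V₁/V₂)^n = 30.9 kPa.
For an ideal gas ΔU = nCvΔT with Cv = (5/2)R = 20.8 J/(mol·K).
ΔU = 3.72×20.8×(375−613) = -18400 J.

-18400 J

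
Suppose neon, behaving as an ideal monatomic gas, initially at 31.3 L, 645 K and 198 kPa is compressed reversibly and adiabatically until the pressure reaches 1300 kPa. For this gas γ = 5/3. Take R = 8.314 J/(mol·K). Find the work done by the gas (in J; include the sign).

-10400 J

n = P₁V₁/(RT₁) = 198×31.3/(8.314×645) = 1.16 mol.
Adiabatic: T₂/T₁ = (P₂/P₁)^((γ−1)/γ) ⇒ T₂ = 645×(6.57)^0.400 = 1370 K; V₂ = 10.1 L.
ΔU = nCvΔT = 1.16×12.5×(1370−645) = 10400 J.
Q = 0 for an adiabatic process, so W = −ΔU = -10400 J.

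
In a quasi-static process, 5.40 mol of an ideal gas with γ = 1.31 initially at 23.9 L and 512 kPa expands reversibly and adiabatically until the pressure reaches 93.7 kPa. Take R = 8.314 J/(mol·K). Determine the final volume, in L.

T₁ = P₁V₁/(nR) = 512×23.9/(5.40×8.314) = 273 K.
Adiabatic: T₂/T₁ = (P₂/P₁)^((γ−1)/γ) ⇒ T₂ = 273×(0.183)^0.237 = 182 K; V₂ = 87.4 L.

87.4 L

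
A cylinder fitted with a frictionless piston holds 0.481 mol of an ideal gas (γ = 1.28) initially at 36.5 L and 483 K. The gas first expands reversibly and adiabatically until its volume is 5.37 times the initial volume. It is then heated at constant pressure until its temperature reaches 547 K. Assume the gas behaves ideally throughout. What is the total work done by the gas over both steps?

P₁ = nRT₁/V₁ = 0.481×8.314×483/36.5 = 52.9 kPa.
Step 1 — Adiabatic: TV^(γ−1) = const ⇒ T₂ = 483×(0.186)^0.280 = 302 K; PV^γ = const ⇒ P₂ = 6.16 kPa.
ΔU = nCvΔT = 0.481×29.7×(302−483) = -2590 J.
Q = 0 for an adiabatic process, so W = −ΔU = 2590 J.
State after step 1: P = 6.16 kPa, V = 196 L, T = 302 K.
Step 2 — Isobaric: P stays 6.16 kPa; V/T = const ⇒ T₂ = 547 K, V₂ = 355 L.
W = PΔV = 6.16×(355−196) kPa·L = 981 J.
ΔU = nCvΔT = 0.481×29.7×(547−302) = 3500 J.
Q = ΔU + W = nCpΔT = 4480 J.
Net over both steps: W = 3570 J, Q = 4480 J, ΔU = 914 J.

3570 J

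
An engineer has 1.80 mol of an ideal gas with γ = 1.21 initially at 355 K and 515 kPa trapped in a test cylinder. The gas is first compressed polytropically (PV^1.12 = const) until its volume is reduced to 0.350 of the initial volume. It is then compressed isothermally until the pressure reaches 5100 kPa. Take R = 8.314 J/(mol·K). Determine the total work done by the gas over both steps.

-12700 J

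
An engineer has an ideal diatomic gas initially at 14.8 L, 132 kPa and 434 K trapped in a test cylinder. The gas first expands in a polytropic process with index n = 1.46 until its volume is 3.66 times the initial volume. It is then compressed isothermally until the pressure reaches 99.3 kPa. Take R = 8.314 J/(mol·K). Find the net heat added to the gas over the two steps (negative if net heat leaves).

n = P₁V₁/(RT₁) = 132×14.8/(8.314×434) = 0.541 mol.
Step 1 — Polytropic n=1.46: T₂ = T₁(V₁/V₂)^(n−1) = 434×(0.273)^0.46 = 239 K; P₂ = P₁(V₁/V₂)^n = 19.9 kPa.
W = (P₁V₁−P₂V₂)/(n−1) = (132×14.8−19.9×54.2)/0.46 = 1910 J.
ΔU = nCvΔT = 0.541×20.8×(239−434) = -2200 J.
Q = ΔU + W = -286 J.
State after step 1: P = 19.9 kPa, V = 54.2 L, T = 239 K.
Step 2 — Isothermal: T stays 239 K; PV = const ⇒ V₂ = 10.8 L, P₂ = 99.3 kPa.
ΔU = 0 (ideal gas, T constant).
W = nRT ln(V₂/V₁) = 0.541×8.314×239×ln(0.200) = -1730 J.
Q = ΔU + W = -1730 J.
Net over both steps: W = 178 J, Q = -2020 J, ΔU = -2200 J.

-2020 J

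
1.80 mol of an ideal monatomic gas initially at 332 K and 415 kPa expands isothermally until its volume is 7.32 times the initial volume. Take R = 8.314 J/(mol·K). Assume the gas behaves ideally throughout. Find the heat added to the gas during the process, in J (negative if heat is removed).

9890 J

V₁ = nRT₁/P₁ = 1.80×8.314×332/415 = 12.0 L.
Isothermal: T stays 332 K; PV = const ⇒ V₂ = 87.6 L, P₂ = 56.7 kPa.
ΔU = 0 (ideal gas, T constant).
W = nRT ln(V₂/V₁) = 1.80×8.314×332×ln(7.32) = 9890 J.
Q = ΔU + W = 9890 J.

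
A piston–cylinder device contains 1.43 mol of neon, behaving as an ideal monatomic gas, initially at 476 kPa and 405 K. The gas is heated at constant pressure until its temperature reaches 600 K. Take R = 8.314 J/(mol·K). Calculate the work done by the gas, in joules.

2320 J

V₁ = nRT₁/P₁ = 1.43×8.314×405/476 = 10.1 L.
Isobaric: P stays 476 kPa; V/T = const ⇒ T₂ = 600 K, V₂ = 15.0 L.
W = PΔV = 476×(15.0−10.1) kPa·L = 2320 J.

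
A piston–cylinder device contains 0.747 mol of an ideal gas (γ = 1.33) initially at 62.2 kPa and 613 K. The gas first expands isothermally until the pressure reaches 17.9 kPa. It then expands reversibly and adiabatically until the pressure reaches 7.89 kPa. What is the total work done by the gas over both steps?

V₁ = nRT₁/P₁ = 0.747×8.314×613/62.2 = 61.2 L.
Step 1 — Isothermal: T stays 613 K; PV = const ⇒ V₂ = 213 L, P₂ = 17.9 kPa.
ΔU = 0 (ideal gas, T constant).
W = nRT ln(V₂/V₁) = 0.747×8.314×613×ln(3.47) = 4740 J.
Q = ΔU + W = 4740 J.
State after step 1: P = 17.9 kPa, V = 213 L, T = 613 K.
Step 2 — Adiabatic: T₂/T₁ = (P₂/P₁)^((γ−1)/γ) ⇒ T₂ = 613×(0.441)^0.248 = 500 K; V₂ = 394 L.
ΔU = nCvΔT = 0.747×25.2×(500−613) = -2120 J.
Q = 0 for an adiabatic process, so W = −ΔU = 2120 J.
Net over both steps: W = 6860 J, Q = 4740 J, ΔU = -2120 J.

6860 J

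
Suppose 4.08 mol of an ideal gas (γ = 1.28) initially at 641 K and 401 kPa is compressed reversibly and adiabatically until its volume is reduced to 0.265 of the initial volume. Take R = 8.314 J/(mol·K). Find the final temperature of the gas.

930 K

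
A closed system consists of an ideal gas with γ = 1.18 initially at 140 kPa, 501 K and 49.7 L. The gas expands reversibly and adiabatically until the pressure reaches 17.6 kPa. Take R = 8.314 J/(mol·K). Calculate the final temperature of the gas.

365 K

Adiabatic: T₂/T₁ = (P₂/P₁)^((γ−1)/γ) ⇒ T₂ = 501×(0.126)^0.153 = 365 K; V₂ = 288 L.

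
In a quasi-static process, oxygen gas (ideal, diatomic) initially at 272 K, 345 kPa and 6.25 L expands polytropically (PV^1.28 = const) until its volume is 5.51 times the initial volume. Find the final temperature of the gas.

Polytropic n=1.28: T₂ = T₁(V₁/V₂)^(n−1) = 272×(0.181)^0.28 = 169 K; P₂ = P₁(V₁/V₂)^n = 38.8 kPa.

169 K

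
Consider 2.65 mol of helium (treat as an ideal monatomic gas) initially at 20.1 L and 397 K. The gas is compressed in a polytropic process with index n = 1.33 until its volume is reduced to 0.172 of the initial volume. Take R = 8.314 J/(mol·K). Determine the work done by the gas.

-20900 J

P₁ = nRT₁/V₁ = 2.65×8.314×397/20.1 = 435 kPa.
Polytropic n=1.33: T₂ = T₁(V₁/V₂)^(n−1) = 397×(5.81)^0.33 = 710 K; P₂ = P₁(V₁/V₂)^n = 4520 kPa.
W = (P₁V₁−P₂V₂)/(n−1) = (435×20.1−4520×3.46)/0.33 = -20900 J.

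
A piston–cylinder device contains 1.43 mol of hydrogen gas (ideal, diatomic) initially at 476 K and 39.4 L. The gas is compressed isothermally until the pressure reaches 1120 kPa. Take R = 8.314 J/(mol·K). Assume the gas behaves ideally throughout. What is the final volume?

5.05 L

P₁ = nRT₁/V₁ = 1.43×8.314×476/39.4 = 144 kPa.
Isothermal: T stays 476 K; PV = const ⇒ V₂ = 5.05 L, P₂ = 1120 kPa.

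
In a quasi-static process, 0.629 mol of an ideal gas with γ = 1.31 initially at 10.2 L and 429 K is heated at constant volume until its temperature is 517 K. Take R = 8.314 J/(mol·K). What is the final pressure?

265 kPa

P₁ = nRT₁/V₁ = 0.629×8.314×429/10.2 = 220 kPa.
Isochoric: V stays 10.2 L; P/T = const ⇒ T₂ = 517 K, P₂ = 265 kPa.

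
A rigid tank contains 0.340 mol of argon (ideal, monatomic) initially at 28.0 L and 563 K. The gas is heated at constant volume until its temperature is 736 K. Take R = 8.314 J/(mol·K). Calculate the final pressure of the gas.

P₁ = nRT₁/V₁ = 0.340×8.314×563/28.0 = 56.8 kPa.
Isochoric: V stays 28.0 L; P/T = const ⇒ T₂ = 736 K, P₂ = 74.3 kPa.

74.3 kPa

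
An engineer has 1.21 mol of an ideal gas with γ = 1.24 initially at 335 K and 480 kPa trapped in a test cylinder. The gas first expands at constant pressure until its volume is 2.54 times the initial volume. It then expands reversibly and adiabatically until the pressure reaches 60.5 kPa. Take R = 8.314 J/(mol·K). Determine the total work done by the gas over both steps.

17000 J

V₁ = nRT₁/P₁ = 1.21×8.314×335/480 = 7.02 L.
Step 1 — Isobaric: P stays 480 kPa; V/T = const ⇒ T₂ = 851 K, V₂ = 17.8 L.
W = PΔV = 480×(17.8−7.02) kPa·L = 5190 J.
ΔU = nCvΔT = 1.21×34.6×(851−335) = 21600 J.
Q = ΔU + W = nCpΔT = 26800 J.
State after step 1: P = 480 kPa, V = 17.8 L, T = 851 K.
Step 2 — Adiabatic: T₂/T₁ = (P₂/P₁)^((γ−1)/γ) ⇒ T₂ = 851×(0.126)^0.194 = 570 K; V₂ = 94.8 L.
ΔU = nCvΔT = 1.21×34.6×(570−851) = -11800 J.
Q = 0 for an adiabatic process, so W = −ΔU = 11800 J.
Net over both steps: W = 17000 J, Q = 26800 J, ΔU = 9850 J.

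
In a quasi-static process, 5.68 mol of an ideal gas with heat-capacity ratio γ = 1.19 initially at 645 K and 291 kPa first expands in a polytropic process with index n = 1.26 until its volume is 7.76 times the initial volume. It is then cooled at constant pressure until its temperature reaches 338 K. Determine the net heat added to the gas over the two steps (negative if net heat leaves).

-29800 J

V₁ = nRT₁/P₁ = 5.68×8.314×645/291 = 105 L.
Step 1 — Polytropic n=1.26: T₂ = T₁(V₁/V₂)^(n−1) = 645×(0.129)^0.26 = 379 K; P₂ = P₁(V₁/V₂)^n = 22.0 kPa.
W = (P₁V₁−P₂V₂)/(n−1) = (291×105−22.0×812)/0.26 = 48400 J.
ΔU = nCvΔT = 5.68×43.8×(379−645) = -66200 J.
Q = ΔU + W = -17800 J.
State after step 1: P = 22.0 kPa, V = 812 L, T = 379 K.
Step 2 — Isobaric: P stays 22.0 kPa; V/T = const ⇒ T₂ = 338 K, V₂ = 725 L.
W = PΔV = 22.0×(725−812) kPa·L = -1920 J.
ΔU = nCvΔT = 5.68×43.8×(338−379) = -10100 J.
Q = ΔU + W = nCpΔT = -12000 J.
Net over both steps: W = 46500 J, Q = -29800 J, ΔU = -76300 J.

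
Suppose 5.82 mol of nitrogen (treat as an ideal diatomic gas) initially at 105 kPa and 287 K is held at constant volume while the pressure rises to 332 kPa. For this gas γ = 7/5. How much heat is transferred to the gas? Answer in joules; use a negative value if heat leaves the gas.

V₁ = nRT₁/P₁ = 5.82×8.314×287/105 = 132 L.
Isochoric: V stays 132 L; P/T = const ⇒ T₂ = 907 K, P₂ = 332 kPa.
W = 0 (no volume change).
ΔU = nCvΔT = 5.82×20.8×(907−287) = 75100 J.
Q = ΔU = 75100 J.

75100 J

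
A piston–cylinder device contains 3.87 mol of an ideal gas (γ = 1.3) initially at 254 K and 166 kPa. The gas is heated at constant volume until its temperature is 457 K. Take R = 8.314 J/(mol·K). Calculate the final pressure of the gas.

V₁ = nRT₁/P₁ = 3.87×8.314×254/166 = 49.2 L.
Isochoric: V stays 49.2 L; P/T = const ⇒ T₂ = 457 K, P₂ = 299 kPa.

299 kPa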